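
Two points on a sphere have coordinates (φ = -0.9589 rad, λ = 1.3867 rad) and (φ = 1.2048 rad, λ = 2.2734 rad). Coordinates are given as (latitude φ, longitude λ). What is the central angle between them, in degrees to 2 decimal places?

129.38°

Let φ₁ = -0.9589 rad, φ₂ = 1.2048 rad, and Δλ = 0.8867 rad.
Haversine: a = sin²(Δφ/2) + cos φ₁ cos φ₂ sin²(Δλ/2) = 0.7794 + (0.5744)(0.3579)(0.1840) = 0.81721.
Central angle c = 2·arcsin(√a) = 2.25806 rad.
So the angular separation is 129.38°.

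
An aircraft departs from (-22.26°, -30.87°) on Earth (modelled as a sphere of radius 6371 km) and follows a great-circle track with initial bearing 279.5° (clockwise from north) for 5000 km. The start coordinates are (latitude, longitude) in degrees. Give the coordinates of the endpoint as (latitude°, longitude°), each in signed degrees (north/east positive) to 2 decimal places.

-9.21°, -75.79°

Angular distance δ = d/R = 5000/6371 = 0.78481 rad; initial bearing θ = 4.8782 rad.
sin φ₂ = sin φ₁ cos δ + cos φ₁ sin δ cos θ = (-0.3788)(0.7075) + (0.9255)(0.7067)(0.1650) = -0.1601, so φ₂ = -9.21°.
Δλ = atan2(sin θ sin δ cos φ₁, cos δ − sin φ₁ sin φ₂) = atan2(-0.6451, 0.6469) = -44.919°.
λ₂ = -30.870° − 44.919° = -75.79°.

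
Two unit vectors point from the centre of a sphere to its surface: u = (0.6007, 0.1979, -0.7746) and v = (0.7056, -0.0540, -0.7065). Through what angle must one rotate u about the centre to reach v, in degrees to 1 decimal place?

16.2°

u·v = 0.9604; |u| = 1.0000, |v| = 1.0000.
cos θ = (u·v)/(|u||v|) = 0.9605, so θ = 16.2°.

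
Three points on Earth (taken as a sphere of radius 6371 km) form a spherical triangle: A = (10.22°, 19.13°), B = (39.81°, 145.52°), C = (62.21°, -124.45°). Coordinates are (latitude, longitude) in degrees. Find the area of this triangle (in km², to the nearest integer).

Side lengths (central angles): a = 0.9689, b = 1.7847, c = 1.9123 rad; semiperimeter s = 2.3329.
By l'Huilier's theorem, tan(E/4) = √[tan(s/2) tan((s−a)/2) tan((s−b)/2) tan((s−c)/2)], giving spherical excess E = 1.3020 rad.
Area = E·R² = 1.3020 × (6371)² ≈ 52849526 km².

52849526 km²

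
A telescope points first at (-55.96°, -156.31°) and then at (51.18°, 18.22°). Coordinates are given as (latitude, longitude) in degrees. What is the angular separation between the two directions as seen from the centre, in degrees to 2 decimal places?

With latitudes φ₁ = -55.960°, φ₂ = 51.180° and longitude difference Δλ = 174.530°:
cos c = sin φ₁ sin φ₂ + cos φ₁ cos φ₂ cos Δλ = (-0.8286)(0.7791) + (0.5598)(0.6269)(-0.9954) = -0.99492,
so c = arccos(-0.99492) = 3.04079 rad.
So the angular separation is 174.22°.

174.22°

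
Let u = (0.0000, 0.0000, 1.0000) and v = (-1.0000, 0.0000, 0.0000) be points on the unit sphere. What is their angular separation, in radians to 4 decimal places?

u·v = 0.0000; |u| = 1.0000, |v| = 1.0000.
cos θ = (u·v)/(|u||v|) = 0.0000, so θ = 1.5708 rad.

1.5708 rad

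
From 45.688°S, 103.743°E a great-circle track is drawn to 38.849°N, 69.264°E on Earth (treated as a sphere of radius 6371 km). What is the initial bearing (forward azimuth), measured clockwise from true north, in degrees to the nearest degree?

With φ₁ = -0.7974, φ₂ = 0.6780, Δλ = -0.6018 rad, the forward-azimuth formula gives
θ = atan2( sin Δλ cos φ₂ , cos φ₁ sin φ₂ − sin φ₁ cos φ₂ cos Δλ ) = atan2(-0.4409, 0.8976) = -26.16°.
Adding 360° brings this into [0°, 360°): 334°.

334°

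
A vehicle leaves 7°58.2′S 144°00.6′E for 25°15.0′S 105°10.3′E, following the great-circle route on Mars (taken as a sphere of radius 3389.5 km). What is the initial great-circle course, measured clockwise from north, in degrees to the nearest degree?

With φ₁ = -0.1391, φ₂ = -0.4407, Δλ = -0.6779 rad, the forward-azimuth formula gives
θ = atan2( sin Δλ cos φ₂ , cos φ₁ sin φ₂ − sin φ₁ cos φ₂ cos Δλ ) = atan2(-0.5672, -0.3248) = -119.79°.
Adding 360° brings this into [0°, 360°): 240°.

240°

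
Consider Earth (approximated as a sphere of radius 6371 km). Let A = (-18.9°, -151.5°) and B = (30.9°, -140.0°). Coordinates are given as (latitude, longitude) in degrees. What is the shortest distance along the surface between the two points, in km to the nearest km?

Let φ₁ = -0.3299 rad, φ₂ = 0.5393 rad, and Δλ = 0.2007 rad.
Haversine: a = sin²(Δφ/2) + cos φ₁ cos φ₂ sin²(Δλ/2) = 0.1773 + (0.9461)(0.8581)(0.0100) = 0.18542.
Central angle c = 2·arcsin(√a) = 0.89032 rad.
Distance = R·c = 6371 × 0.8903 ≈ 5672 km.

5672 km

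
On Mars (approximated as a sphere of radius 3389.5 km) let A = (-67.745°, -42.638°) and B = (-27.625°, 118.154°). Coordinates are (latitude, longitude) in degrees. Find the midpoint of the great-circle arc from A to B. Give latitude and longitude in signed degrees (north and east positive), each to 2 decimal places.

Central angle δ = 1.4583 rad. Interpolating on the sphere with fraction f = 0.5:
P = [sin((1−f)δ)·A + sin(fδ)·B] / sin δ = 0.6705·A + 0.6705·B in Cartesian coordinates,
giving P = (-0.0935, 0.3518, -0.9314), i.e. latitude -68.66°, longitude 104.88°.

-68.66°, 104.88°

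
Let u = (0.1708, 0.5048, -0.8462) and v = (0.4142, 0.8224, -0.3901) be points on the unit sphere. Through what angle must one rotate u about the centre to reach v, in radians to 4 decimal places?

0.6164 rad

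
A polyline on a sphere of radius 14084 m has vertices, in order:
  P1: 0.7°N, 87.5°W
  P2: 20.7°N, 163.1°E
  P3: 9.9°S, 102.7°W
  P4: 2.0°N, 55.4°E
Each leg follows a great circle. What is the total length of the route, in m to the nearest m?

Leg P1→P2: central angle 1.8822 rad, distance 26508.6 m.
Leg P2→P3: central angle 1.6994 rad, distance 23934.5 m.
Leg P3→P4: central angle 2.7375 rad, distance 38555.1 m.
Total: 26508.6 + 23934.5 + 38555.1 ≈ 88998 m.

88998 m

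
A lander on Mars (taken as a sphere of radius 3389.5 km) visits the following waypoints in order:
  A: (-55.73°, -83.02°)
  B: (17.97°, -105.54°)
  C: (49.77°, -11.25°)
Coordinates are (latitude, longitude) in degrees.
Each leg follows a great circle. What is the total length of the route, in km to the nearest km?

Leg A→B: central angle 1.3286 rad, distance 4503.3 km.
Leg B→C: central angle 1.3801 rad, distance 4677.7 km.
Total: 4503.3 + 4677.7 ≈ 9181 km.

9181 km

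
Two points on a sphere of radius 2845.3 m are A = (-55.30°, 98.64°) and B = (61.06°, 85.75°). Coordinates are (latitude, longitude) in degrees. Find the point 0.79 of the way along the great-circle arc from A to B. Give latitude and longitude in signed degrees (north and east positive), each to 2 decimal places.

36.68°, 89.97°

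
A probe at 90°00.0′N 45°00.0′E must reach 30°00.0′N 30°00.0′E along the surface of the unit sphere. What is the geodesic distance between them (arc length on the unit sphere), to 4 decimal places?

1.0472

In radians: φ₁ = 1.5708, φ₂ = 0.5236, Δλ = -15.000° = -0.2618 rad.
Haversine: a = sin²(Δφ/2) + cos φ₁ cos φ₂ sin²(Δλ/2) = 0.2500 + (0.0000)(0.8660)(0.0170) = 0.25000.
Central angle c = 2·arcsin(√a) = 1.04720 rad.
On the unit sphere the arc length equals the central angle: 1.0472.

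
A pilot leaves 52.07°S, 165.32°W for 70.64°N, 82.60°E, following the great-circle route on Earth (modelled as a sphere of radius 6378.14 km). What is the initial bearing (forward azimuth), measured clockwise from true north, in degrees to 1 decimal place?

327.5°

Δλ = -112.080° = -1.9562 rad.
y = sin Δλ · cos φ₂ = (-0.9267)(0.3315) = -0.3072
x = cos φ₁ sin φ₂ − sin φ₁ cos φ₂ cos Δλ = (0.6147)(0.9435) − (-0.7888)(0.3315)(-0.3759) = 0.4817
θ = atan2(y, x) = -32.53°; adding 360° gives 327.5°.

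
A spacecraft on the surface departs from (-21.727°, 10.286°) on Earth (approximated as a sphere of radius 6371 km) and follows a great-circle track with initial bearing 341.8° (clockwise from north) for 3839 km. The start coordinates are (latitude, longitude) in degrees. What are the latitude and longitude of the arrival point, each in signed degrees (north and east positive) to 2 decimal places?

Angular distance δ = d/R = 3839/6371 = 0.60257 rad; initial bearing θ = 5.9655 rad.
sin φ₂ = sin φ₁ cos δ + cos φ₁ sin δ cos θ = (-0.3702)(0.8239) + (0.9290)(0.5668)(0.9500) = 0.1952, so φ₂ = 11.25°.
Δλ = atan2(sin θ sin δ cos φ₁, cos δ − sin φ₁ sin φ₂) = atan2(-0.1644, 0.8961) = -10.398°.
λ₂ = 10.286° − 10.398° = -0.11°.

11.25°, -0.11°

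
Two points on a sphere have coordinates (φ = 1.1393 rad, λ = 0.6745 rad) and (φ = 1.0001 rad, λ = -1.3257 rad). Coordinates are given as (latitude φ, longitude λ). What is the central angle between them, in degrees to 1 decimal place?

With latitudes φ₁ = 65.277°, φ₂ = 57.302° and longitude difference Δλ = -114.603°:
Haversine: a = sin²(Δφ/2) + cos φ₁ cos φ₂ sin²(Δλ/2) = 0.0048 + (0.4182)(0.5402)(0.7082) = 0.16484.
Central angle c = 2·arcsin(√a) = 0.83615 rad.
So the angular separation is 47.9°.

47.9°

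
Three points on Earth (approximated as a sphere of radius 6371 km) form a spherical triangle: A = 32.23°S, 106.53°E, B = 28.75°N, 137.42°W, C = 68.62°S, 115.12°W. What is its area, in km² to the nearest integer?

79116890 km²

Side lengths (central angles): a = 1.7236, b = 1.3014, c = 2.1922 rad; semiperimeter s = 2.6086.
By l'Huilier's theorem, tan(E/4) = √[tan(s/2) tan((s−a)/2) tan((s−b)/2) tan((s−c)/2)], giving spherical excess E = 1.9492 rad.
Area = E·R² = 1.9492 × (6371)² ≈ 79116890 km².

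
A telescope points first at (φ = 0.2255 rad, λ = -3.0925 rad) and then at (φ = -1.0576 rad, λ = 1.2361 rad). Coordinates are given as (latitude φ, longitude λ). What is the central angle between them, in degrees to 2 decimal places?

111.96°

Let φ₁ = 0.2255 rad, φ₂ = -1.0576 rad, and Δλ = -1.9546 rad.
cos c = sin φ₁ sin φ₂ + cos φ₁ cos φ₂ cos Δλ = (0.2236)(-0.8712) + (0.9747)(0.4910)(-0.3744) = -0.37397,
so c = arccos(-0.37397) = 1.95408 rad.
So the angular separation is 111.96°.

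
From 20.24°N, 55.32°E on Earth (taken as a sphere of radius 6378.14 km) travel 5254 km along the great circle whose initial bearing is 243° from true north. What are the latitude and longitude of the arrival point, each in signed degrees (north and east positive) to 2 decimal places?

-4.44°, 14.35°

Angular distance δ = d/R = 5254/6378.14 = 0.82375 rad; initial bearing θ = 4.2412 rad.
sin φ₂ = sin φ₁ cos δ + cos φ₁ sin δ cos θ = (0.3460)(0.6795) + (0.9383)(0.7337)(-0.4540) = -0.0775, so φ₂ = -4.44°.
Δλ = atan2(sin θ sin δ cos φ₁, cos δ − sin φ₁ sin φ₂) = atan2(-0.6134, 0.7063) = -40.973°.
λ₂ = 55.320° − 40.973° = 14.35°.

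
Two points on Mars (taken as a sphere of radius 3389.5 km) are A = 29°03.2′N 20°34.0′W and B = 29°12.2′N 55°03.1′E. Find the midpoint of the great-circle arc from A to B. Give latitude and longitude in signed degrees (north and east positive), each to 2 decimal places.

35.20°, 17.21°

The central angle between A and B is δ = 1.1302 rad.
With f = 0.5, the slerp weights are sin((1−f)δ)/sin δ = 0.5920 and sin(fδ)/sin δ = 0.5920.
Weighted sum of the unit vectors: (0.5920)·(0.8185,-0.3071,0.4856) + (0.5920)·(0.5000,0.7155,0.4879) = (0.7806, 0.2418, 0.5764).
Converting back: φ = atan2(z, √(x²+y²)) = 35.20°, λ = atan2(y, x) = 17.21°.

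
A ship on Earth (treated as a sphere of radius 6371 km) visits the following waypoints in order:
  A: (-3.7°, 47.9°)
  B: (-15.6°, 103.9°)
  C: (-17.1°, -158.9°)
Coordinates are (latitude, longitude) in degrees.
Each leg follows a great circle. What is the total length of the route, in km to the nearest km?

16499 km

Leg A→B: central angle 0.9826 rad, distance 6260.4 km.
Leg B→C: central angle 1.6071 rad, distance 10238.9 km.
Total: 6260.4 + 10238.9 ≈ 16499 km.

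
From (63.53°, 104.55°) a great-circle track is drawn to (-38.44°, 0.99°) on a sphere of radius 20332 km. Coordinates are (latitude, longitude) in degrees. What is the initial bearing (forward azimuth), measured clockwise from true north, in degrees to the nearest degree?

262°

Δλ = -103.560° = -1.8075 rad.
y = sin Δλ · cos φ₂ = (-0.9721)(0.7833) = -0.7614
x = cos φ₁ sin φ₂ − sin φ₁ cos φ₂ cos Δλ = (0.4457)(-0.6217) − (0.8952)(0.7833)(-0.2345) = -0.1127
θ = atan2(y, x) = -98.42°; adding 360° gives 262°.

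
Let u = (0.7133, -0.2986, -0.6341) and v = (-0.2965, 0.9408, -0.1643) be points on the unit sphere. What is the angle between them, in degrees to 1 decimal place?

112.8°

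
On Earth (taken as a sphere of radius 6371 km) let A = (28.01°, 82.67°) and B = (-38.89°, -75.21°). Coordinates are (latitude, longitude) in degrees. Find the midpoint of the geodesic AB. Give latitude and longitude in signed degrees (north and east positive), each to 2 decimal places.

Central angle δ = 2.7692 rad. Interpolating on the sphere with fraction f = 0.5:
P = [sin((1−f)δ)·A + sin(fδ)·B] / sin δ = 2.7007·A + 2.7007·B in Cartesian coordinates,
giving P = (0.8408, 0.3324, -0.4272), i.e. latitude -25.29°, longitude 21.57°.

-25.29°, 21.57°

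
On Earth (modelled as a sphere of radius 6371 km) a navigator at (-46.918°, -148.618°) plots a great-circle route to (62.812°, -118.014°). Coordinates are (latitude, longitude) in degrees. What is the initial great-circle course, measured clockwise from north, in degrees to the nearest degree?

15°

With φ₁ = -0.8189, φ₂ = 1.0963, Δλ = 0.5341 rad, the forward-azimuth formula gives
θ = atan2( sin Δλ cos φ₂ , cos φ₁ sin φ₂ − sin φ₁ cos φ₂ cos Δλ ) = atan2(0.2326, 0.8948) = 14.57°.
So the initial bearing is 15°.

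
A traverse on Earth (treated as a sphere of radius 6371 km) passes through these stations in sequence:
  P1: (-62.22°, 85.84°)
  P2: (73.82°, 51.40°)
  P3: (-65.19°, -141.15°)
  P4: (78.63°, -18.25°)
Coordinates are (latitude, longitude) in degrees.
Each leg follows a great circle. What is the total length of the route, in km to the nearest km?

51985 km

Leg P1→P2: central angle 2.4077 rad, distance 15339.6 km.
Leg P2→P3: central angle 2.9734 rad, distance 18943.4 km.
Leg P3→P4: central angle 2.7786 rad, distance 17702.2 km.
Total: 15339.6 + 18943.4 + 17702.2 ≈ 51985 km.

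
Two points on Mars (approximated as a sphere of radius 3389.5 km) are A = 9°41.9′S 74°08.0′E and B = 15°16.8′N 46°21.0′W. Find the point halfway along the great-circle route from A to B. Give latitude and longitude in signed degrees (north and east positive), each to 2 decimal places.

5.61°, 14.97°

Central angle δ = 2.1256 rad. Interpolating on the sphere with fraction f = 0.5:
P = [sin((1−f)δ)·A + sin(fδ)·B] / sin δ = 1.0279·A + 1.0279·B in Cartesian coordinates,
giving P = (0.9614, 0.2571, 0.0977), i.e. latitude 5.61°, longitude 14.97°.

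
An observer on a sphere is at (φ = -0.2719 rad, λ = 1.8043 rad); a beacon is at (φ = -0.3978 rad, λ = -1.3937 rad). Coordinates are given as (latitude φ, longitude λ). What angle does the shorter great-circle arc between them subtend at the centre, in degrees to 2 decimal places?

Let φ₁ = -0.2719 rad, φ₂ = -0.3978 rad, and Δλ = 3.0852 rad.
Haversine: a = sin²(Δφ/2) + cos φ₁ cos φ₂ sin²(Δλ/2) = 0.0040 + (0.9633)(0.9219)(0.9992) = 0.89130.
Central angle c = 2·arcsin(√a) = 2.46962 rad.
So the angular separation is 141.50°.

141.50°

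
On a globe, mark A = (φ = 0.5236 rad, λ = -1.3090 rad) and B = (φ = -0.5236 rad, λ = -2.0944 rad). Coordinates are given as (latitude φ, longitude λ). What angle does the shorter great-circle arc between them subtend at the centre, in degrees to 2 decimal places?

With latitudes φ₁ = 30.000°, φ₂ = -30.000° and longitude difference Δλ = -45.000°:
Haversine: a = sin²(Δφ/2) + cos φ₁ cos φ₂ sin²(Δλ/2) = 0.2500 + (0.8660)(0.8660)(0.1464) = 0.35984.
Central angle c = 2·arcsin(√a) = 1.28666 rad.
So the angular separation is 73.72°.

73.72°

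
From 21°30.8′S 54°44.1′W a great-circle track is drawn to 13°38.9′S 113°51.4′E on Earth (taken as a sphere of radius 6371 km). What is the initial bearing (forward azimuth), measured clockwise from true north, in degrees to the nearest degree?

161°

Δλ = 168.592° = 2.9425 rad.
y = sin Δλ · cos φ₂ = (0.1978)(0.9718) = 0.1922
x = cos φ₁ sin φ₂ − sin φ₁ cos φ₂ cos Δλ = (0.9303)(-0.2360) − (-0.3667)(0.9718)(-0.9802) = -0.5688
θ = atan2(y, x) = 161.33°, so the bearing is 161°.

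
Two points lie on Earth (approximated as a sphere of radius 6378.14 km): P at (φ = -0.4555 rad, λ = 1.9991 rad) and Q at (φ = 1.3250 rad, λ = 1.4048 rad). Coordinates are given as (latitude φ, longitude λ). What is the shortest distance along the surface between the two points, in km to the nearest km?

11602 km

With latitudes φ₁ = -26.098°, φ₂ = 75.917° and longitude difference Δλ = -34.051°:
Haversine: a = sin²(Δφ/2) + cos φ₁ cos φ₂ sin²(Δλ/2) = 0.6041 + (0.8980)(0.2433)(0.0857) = 0.62282.
Central angle c = 2·arcsin(√a) = 1.81897 rad.
Distance = R·c = 6378.14 × 1.8190 ≈ 11602 km.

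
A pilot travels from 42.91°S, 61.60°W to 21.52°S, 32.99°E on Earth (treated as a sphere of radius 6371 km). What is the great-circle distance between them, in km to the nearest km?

8756 km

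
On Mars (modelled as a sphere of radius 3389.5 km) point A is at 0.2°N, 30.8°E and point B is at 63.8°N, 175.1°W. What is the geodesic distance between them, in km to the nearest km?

6697 km

Let φ₁ = 0.0035 rad, φ₂ = 1.1135 rad, and Δλ = 2.6896 rad.
cos c = sin φ₁ sin φ₂ + cos φ₁ cos φ₂ cos Δλ = (0.0035)(0.8973) + (1.0000)(0.4415)(-0.8996) = -0.39403,
so c = arccos(-0.39403) = 1.97580 rad.
Distance = R·c = 3389.5 × 1.9758 ≈ 6697 km.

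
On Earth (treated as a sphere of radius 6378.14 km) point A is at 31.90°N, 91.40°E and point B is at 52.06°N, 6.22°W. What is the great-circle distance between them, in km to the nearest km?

7755 km

With latitudes φ₁ = 31.900°, φ₂ = 52.060° and longitude difference Δλ = -97.620°:
cos c = sin φ₁ sin φ₂ + cos φ₁ cos φ₂ cos Δλ = (0.5284)(0.7887) + (0.8490)(0.6148)(-0.1326) = 0.34754,
so c = arccos(0.34754) = 1.21585 rad.
Distance = R·c = 6378.14 × 1.2159 ≈ 7755 km.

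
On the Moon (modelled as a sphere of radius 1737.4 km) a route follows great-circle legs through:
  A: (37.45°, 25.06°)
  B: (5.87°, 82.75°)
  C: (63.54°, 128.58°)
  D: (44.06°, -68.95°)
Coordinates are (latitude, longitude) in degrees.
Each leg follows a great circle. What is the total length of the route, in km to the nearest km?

Leg A→B: central angle 1.0652 rad, distance 1850.7 km.
Leg B→C: central angle 1.1588 rad, distance 2013.4 km.
Leg C→D: central angle 1.2480 rad, distance 2168.2 km.
Total: 1850.7 + 2013.4 + 2168.2 ≈ 6032 km.

6032 km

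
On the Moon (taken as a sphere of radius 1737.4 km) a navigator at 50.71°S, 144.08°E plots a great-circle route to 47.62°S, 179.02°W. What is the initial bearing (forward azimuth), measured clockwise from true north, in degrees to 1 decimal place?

Δλ = 36.900° = 0.6440 rad.
y = sin Δλ · cos φ₂ = (0.6004)(0.6740) = 0.4047
x = cos φ₁ sin φ₂ − sin φ₁ cos φ₂ cos Δλ = (0.6332)(-0.7387) − (-0.7740)(0.6740)(0.7997) = -0.0506
θ = atan2(y, x) = 97.13°, so the bearing is 97.1°.

97.1°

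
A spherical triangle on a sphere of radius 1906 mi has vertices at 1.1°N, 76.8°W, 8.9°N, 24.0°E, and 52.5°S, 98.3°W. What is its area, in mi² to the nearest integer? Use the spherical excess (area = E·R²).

4927098 mi²

Side lengths (central angles): a = 2.0310, b = 0.9872, c = 1.7539 rad; semiperimeter s = 2.3860.
By l'Huilier's theorem, tan(E/4) = √[tan(s/2) tan((s−a)/2) tan((s−b)/2) tan((s−c)/2)], giving spherical excess E = 1.3563 rad.
Area = E·R² = 1.3563 × (1906)² ≈ 4927098 mi².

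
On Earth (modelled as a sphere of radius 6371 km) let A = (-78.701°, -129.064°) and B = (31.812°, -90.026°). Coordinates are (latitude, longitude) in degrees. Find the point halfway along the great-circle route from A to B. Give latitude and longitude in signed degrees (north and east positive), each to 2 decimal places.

The central angle between A and B is δ = 1.9688 rad.
With f = 0.5, the slerp weights are sin((1−f)δ)/sin δ = 0.9036 and sin(fδ)/sin δ = 0.9036.
Weighted sum of the unit vectors: (0.9036)·(-0.1235,-0.1521,-0.9806) + (0.9036)·(-0.0004,-0.8498,0.5271) = (-0.1119, -0.9053, -0.4098).
Converting back: φ = atan2(z, √(x²+y²)) = -24.19°, λ = atan2(y, x) = -97.05°.

-24.19°, -97.05°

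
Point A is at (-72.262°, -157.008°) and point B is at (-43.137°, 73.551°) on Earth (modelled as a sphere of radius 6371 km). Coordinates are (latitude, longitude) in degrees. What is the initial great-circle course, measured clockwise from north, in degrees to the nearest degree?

With φ₁ = -1.2612, φ₂ = -0.7529, Δλ = -2.2592 rad, the forward-azimuth formula gives
θ = atan2( sin Δλ cos φ₂ , cos φ₁ sin φ₂ − sin φ₁ cos φ₂ cos Δλ ) = atan2(-0.5635, -0.6499) = -139.07°.
Adding 360° brings this into [0°, 360°): 221°.

221°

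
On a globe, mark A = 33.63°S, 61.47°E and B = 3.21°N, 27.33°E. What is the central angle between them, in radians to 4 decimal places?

With latitudes φ₁ = -33.630°, φ₂ = 3.210° and longitude difference Δλ = -34.140°:
cos c = sin φ₁ sin φ₂ + cos φ₁ cos φ₂ cos Δλ = (-0.5538)(0.0560) + (0.8326)(0.9984)(0.8277) = 0.65705,
so c = arccos(0.65705) = 0.85390 rad.
So the angular separation is 0.8539 rad.

0.8539 rad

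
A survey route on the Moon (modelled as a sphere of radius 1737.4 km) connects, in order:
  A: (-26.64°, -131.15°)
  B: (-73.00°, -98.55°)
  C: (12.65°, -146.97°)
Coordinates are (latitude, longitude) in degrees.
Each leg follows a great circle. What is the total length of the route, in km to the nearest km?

4266 km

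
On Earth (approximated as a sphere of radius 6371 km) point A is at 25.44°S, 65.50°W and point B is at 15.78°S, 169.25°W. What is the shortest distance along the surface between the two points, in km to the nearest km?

10580 km

In radians: φ₁ = -0.4440, φ₂ = -0.2754, Δλ = -103.750° = -1.8108 rad.
Haversine: a = sin²(Δφ/2) + cos φ₁ cos φ₂ sin²(Δλ/2) = 0.0071 + (0.9030)(0.9623)(0.6188) = 0.54487.
Central angle c = 2·arcsin(√a) = 1.66065 rad.
Distance = R·c = 6371 × 1.6606 ≈ 10580 km.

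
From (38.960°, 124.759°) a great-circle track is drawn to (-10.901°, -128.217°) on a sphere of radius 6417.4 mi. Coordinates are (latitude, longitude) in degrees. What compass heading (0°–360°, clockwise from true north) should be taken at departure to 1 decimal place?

87.9°

With φ₁ = 0.6800, φ₂ = -0.1903, Δλ = 1.8679 rad, the forward-azimuth formula gives
θ = atan2( sin Δλ cos φ₂ , cos φ₁ sin φ₂ − sin φ₁ cos φ₂ cos Δλ ) = atan2(0.9389, 0.0337) = 87.94°.
So the initial bearing is 87.9°.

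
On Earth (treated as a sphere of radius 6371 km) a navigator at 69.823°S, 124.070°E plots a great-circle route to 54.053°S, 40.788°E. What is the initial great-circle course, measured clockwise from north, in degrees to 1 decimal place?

249.8°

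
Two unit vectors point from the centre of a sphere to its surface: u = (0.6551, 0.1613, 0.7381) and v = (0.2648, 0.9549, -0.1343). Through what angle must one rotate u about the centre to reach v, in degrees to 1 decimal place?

76.8°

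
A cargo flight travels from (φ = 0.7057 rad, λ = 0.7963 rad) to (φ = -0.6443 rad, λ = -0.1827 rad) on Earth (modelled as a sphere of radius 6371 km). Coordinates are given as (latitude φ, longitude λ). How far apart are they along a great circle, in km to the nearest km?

10327 km

In radians: φ₁ = 0.7057, φ₂ = -0.6443, Δλ = -56.093° = -0.9790 rad.
Haversine: a = sin²(Δφ/2) + cos φ₁ cos φ₂ sin²(Δλ/2) = 0.3905 + (0.7612)(0.7995)(0.2211) = 0.52503.
Central angle c = 2·arcsin(√a) = 1.62088 rad.
Distance = R·c = 6371 × 1.6209 ≈ 10327 km.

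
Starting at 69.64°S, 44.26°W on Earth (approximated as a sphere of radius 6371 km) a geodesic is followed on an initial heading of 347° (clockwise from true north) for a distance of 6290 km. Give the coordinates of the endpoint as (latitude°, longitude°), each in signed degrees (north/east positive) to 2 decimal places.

Angular distance δ = d/R = 6290/6371 = 0.98729 rad; initial bearing θ = 6.0563 rad.
sin φ₂ = sin φ₁ cos δ + cos φ₁ sin δ cos θ = (-0.9375)(0.5510) + (0.3479)(0.8345)(0.9744) = -0.2336, so φ₂ = -13.51°.
Δλ = atan2(sin θ sin δ cos φ₁, cos δ − sin φ₁ sin φ₂) = atan2(-0.0653, 0.3319) = -11.132°.
λ₂ = -44.260° − 11.132° = -55.39°.

-13.51°, -55.39°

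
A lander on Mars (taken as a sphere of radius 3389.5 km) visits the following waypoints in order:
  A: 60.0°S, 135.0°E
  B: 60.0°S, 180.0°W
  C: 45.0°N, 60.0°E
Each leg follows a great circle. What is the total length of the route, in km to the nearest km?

9712 km

Leg A→B: central angle 0.3851 rad, distance 1305.2 km.
Leg B→C: central angle 2.4802 rad, distance 8406.7 km.
Total: 1305.2 + 8406.7 ≈ 9712 km.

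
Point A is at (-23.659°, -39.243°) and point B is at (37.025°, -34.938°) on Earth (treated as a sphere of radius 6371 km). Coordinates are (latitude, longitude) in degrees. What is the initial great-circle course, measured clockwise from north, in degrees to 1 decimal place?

Δλ = 4.305° = 0.0751 rad.
y = sin Δλ · cos φ₂ = (0.0751)(0.7984) = 0.0599
x = cos φ₁ sin φ₂ − sin φ₁ cos φ₂ cos Δλ = (0.9159)(0.6022) − (-0.4013)(0.7984)(0.9972) = 0.8710
θ = atan2(y, x) = 3.94°, so the bearing is 3.9°.

3.9°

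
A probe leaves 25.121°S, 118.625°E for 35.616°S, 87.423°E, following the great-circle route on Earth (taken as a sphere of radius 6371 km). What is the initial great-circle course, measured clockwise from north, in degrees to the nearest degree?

With φ₁ = -0.4384, φ₂ = -0.6216, Δλ = -0.5446 rad, the forward-azimuth formula gives
θ = atan2( sin Δλ cos φ₂ , cos φ₁ sin φ₂ − sin φ₁ cos φ₂ cos Δλ ) = atan2(-0.4211, -0.2321) = -118.86°.
Adding 360° brings this into [0°, 360°): 241°.

241°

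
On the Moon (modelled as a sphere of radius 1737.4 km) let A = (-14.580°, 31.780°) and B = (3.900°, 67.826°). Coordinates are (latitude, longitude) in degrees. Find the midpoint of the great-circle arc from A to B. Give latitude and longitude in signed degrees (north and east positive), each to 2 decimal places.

-5.61°, 50.09°

The central angle between A and B is δ = 0.7020 rad.
With f = 0.5, the slerp weights are sin((1−f)δ)/sin δ = 0.5325 and sin(fδ)/sin δ = 0.5325.
Weighted sum of the unit vectors: (0.5325)·(0.8227,0.5097,-0.2517) + (0.5325)·(0.3765,0.9239,0.0680) = (0.6386, 0.7633, -0.0978).
Converting back: φ = atan2(z, √(x²+y²)) = -5.61°, λ = atan2(y, x) = 50.09°.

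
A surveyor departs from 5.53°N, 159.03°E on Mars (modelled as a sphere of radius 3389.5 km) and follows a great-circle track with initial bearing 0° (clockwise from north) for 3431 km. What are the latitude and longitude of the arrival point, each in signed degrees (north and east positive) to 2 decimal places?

Angular distance δ = d/R = 3431/3389.5 = 1.01224 rad; initial bearing θ = 0.0000 rad.
sin φ₂ = sin φ₁ cos δ + cos φ₁ sin δ cos θ = (0.0964)(0.5300) + (0.9953)(0.8480)(1.0000) = 0.8951, so φ₂ = 63.53°.
Δλ = atan2(sin θ sin δ cos φ₁, cos δ − sin φ₁ sin φ₂) = atan2(0.0000, 0.4437) = 0.000°.
λ₂ = 159.030° + 0.000° = 159.03°.

63.53°, 159.03°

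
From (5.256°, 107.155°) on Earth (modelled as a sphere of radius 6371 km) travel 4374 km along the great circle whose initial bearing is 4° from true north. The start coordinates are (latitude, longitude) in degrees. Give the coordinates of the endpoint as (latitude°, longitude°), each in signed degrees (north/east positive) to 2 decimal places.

44.47°, 110.71°

Angular distance δ = d/R = 4374/6371 = 0.68655 rad; initial bearing θ = 0.0698 rad.
sin φ₂ = sin φ₁ cos δ + cos φ₁ sin δ cos θ = (0.0916)(0.7734) + (0.9958)(0.6339)(0.9976) = 0.7005, so φ₂ = 44.47°.
Δλ = atan2(sin θ sin δ cos φ₁, cos δ − sin φ₁ sin φ₂) = atan2(0.0440, 0.7093) = 3.552°.
λ₂ = 107.155° + 3.552° = 110.71°.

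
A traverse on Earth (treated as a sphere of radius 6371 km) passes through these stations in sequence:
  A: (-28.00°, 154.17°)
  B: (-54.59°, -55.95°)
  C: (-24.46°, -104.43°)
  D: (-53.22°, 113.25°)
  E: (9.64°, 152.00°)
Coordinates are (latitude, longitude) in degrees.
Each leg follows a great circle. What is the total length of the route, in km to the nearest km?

34105 km

Leg A→B: central angle 1.6307 rad, distance 10389.3 km.
Leg B→C: central angle 0.8133 rad, distance 5181.7 km.
Leg C→D: central angle 1.6707 rad, distance 10643.8 km.
Leg D→E: central angle 1.2385 rad, distance 7890.3 km.
Total: 10389.3 + 5181.7 + 10643.8 + 7890.3 ≈ 34105 km.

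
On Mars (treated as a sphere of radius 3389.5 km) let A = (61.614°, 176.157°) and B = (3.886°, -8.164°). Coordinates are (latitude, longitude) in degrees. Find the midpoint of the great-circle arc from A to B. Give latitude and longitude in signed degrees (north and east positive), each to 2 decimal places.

61.02°, -12.08°

The central angle between A and B is δ = 1.9969 rad.
With f = 0.5, the slerp weights are sin((1−f)δ)/sin δ = 0.9232 and sin(fδ)/sin δ = 0.9232.
Weighted sum of the unit vectors: (0.9232)·(-0.4743,0.0319,0.8798) + (0.9232)·(0.9876,-0.1417,0.0678) = (0.4738, -0.1014, 0.8748).
Converting back: φ = atan2(z, √(x²+y²)) = 61.02°, λ = atan2(y, x) = -12.08°.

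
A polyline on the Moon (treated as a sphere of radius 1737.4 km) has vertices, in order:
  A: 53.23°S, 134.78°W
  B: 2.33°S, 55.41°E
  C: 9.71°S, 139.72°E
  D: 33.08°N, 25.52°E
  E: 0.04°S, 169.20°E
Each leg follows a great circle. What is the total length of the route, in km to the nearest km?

Leg A→B: central angle 2.1605 rad, distance 3753.6 km.
Leg B→C: central angle 1.4661 rad, distance 2547.2 km.
Leg C→D: central angle 2.0160 rad, distance 3502.5 km.
Leg D→E: central angle 2.3124 rad, distance 4017.6 km.
Total: 3753.6 + 2547.2 + 3502.5 + 4017.6 ≈ 13821 km.

13821 km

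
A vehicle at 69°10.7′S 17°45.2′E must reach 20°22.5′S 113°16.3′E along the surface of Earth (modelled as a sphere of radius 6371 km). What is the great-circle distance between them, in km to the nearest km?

With latitudes φ₁ = -69.178°, φ₂ = -20.375° and longitude difference Δλ = 95.518°:
cos c = sin φ₁ sin φ₂ + cos φ₁ cos φ₂ cos Δλ = (-0.9347)(-0.3482) + (0.3555)(0.9374)(-0.0962) = 0.29338,
so c = arccos(0.29338) = 1.27303 rad.
Distance = R·c = 6371 × 1.2730 ≈ 8111 km.

8111 km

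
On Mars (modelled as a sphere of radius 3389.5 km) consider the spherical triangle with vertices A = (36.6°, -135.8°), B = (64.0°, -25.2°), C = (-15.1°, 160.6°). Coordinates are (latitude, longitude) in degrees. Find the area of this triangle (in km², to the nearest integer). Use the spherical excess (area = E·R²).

11409800 km²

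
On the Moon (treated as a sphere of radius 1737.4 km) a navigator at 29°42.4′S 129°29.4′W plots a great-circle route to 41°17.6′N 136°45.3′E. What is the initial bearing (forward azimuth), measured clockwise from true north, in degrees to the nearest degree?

306°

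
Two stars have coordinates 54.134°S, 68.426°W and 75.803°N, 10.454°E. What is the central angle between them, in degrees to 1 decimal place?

With latitudes φ₁ = -54.134°, φ₂ = 75.803° and longitude difference Δλ = 78.880°:
cos c = sin φ₁ sin φ₂ + cos φ₁ cos φ₂ cos Δλ = (-0.8104)(0.9695) + (0.5859)(0.2453)(0.1929) = -0.75793,
so c = arccos(-0.75793) = 2.43092 rad.
So the angular separation is 139.3°.

139.3°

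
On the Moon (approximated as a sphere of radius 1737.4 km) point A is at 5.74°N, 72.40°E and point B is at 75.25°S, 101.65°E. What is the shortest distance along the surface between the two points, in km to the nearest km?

2513 km

With latitudes φ₁ = 5.740°, φ₂ = -75.250° and longitude difference Δλ = 29.250°:
cos c = sin φ₁ sin φ₂ + cos φ₁ cos φ₂ cos Δλ = (0.1000)(-0.9670) + (0.9950)(0.2546)(0.8725) = 0.12431,
so c = arccos(0.12431) = 1.44617 rad.
Distance = R·c = 1737.4 × 1.4462 ≈ 2513 km.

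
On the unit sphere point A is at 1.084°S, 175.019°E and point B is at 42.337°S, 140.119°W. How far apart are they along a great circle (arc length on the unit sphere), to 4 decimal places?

1.0044

Let φ₁ = -0.0189 rad, φ₂ = -0.7389 rad, and Δλ = 0.7830 rad.
cos c = sin φ₁ sin φ₂ + cos φ₁ cos φ₂ cos Δλ = (-0.0189)(-0.6735) + (0.9998)(0.7392)(0.7088) = 0.53660,
so c = arccos(0.53660) = 1.00440 rad.
On the unit sphere the arc length equals the central angle: 1.0044.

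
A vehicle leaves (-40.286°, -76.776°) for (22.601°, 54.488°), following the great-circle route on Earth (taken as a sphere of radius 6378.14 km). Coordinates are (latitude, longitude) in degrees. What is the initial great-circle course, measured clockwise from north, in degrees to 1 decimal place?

With φ₁ = -0.7031, φ₂ = 0.3945, Δλ = 2.2910 rad, the forward-azimuth formula gives
θ = atan2( sin Δλ cos φ₂ , cos φ₁ sin φ₂ − sin φ₁ cos φ₂ cos Δλ ) = atan2(0.6940, -0.1005) = 98.24°.
So the initial bearing is 98.2°.

98.2°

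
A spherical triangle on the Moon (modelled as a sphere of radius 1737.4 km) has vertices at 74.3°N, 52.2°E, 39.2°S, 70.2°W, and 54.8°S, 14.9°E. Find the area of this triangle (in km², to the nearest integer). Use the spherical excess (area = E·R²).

Side lengths (central angles): a = 0.9829, b = 2.2951, c = 2.3758 rad; semiperimeter s = 2.8269.
By l'Huilier's theorem, tan(E/4) = √[tan(s/2) tan((s−a)/2) tan((s−b)/2) tan((s−c)/2)], giving spherical excess E = 2.4978 rad.
Area = E·R² = 2.4978 × (1737.4)² ≈ 7539684 km².

7539684 km²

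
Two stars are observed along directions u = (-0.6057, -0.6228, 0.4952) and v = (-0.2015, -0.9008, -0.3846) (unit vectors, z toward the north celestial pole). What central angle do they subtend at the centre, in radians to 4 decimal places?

u·v = 0.4926; |u| = 1.0000, |v| = 1.0000.
cos θ = (u·v)/(|u||v|) = 0.4926, so θ = 1.0557 rad.

1.0557 rad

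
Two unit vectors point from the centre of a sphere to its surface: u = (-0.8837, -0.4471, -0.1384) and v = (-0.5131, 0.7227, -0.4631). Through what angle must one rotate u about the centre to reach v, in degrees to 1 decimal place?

78.8°

u·v = 0.1944; |u| = 1.0000, |v| = 1.0000.
cos θ = (u·v)/(|u||v|) = 0.1944, so θ = 78.8°.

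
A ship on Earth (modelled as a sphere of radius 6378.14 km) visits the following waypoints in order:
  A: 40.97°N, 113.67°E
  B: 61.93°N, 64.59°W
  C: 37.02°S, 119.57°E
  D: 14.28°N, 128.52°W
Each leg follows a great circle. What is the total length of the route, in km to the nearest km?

38736 km

Leg A→B: central angle 1.3455 rad, distance 8581.7 km.
Leg B→C: central angle 2.7045 rad, distance 17249.6 km.
Leg C→D: central angle 2.0233 rad, distance 12905.0 km.
Total: 8581.7 + 17249.6 + 12905.0 ≈ 38736 km.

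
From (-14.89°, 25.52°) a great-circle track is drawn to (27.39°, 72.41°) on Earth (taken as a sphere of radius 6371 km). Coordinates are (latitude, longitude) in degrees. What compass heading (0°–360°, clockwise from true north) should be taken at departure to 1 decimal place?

Δλ = 46.890° = 0.8184 rad.
y = sin Δλ · cos φ₂ = (0.7300)(0.8879) = 0.6482
x = cos φ₁ sin φ₂ − sin φ₁ cos φ₂ cos Δλ = (0.9664)(0.4600) − (-0.2570)(0.8879)(0.6834) = 0.6005
θ = atan2(y, x) = 47.19°, so the bearing is 47.2°.

47.2°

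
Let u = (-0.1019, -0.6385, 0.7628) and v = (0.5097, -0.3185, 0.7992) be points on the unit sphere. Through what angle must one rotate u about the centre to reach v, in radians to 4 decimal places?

u·v = 0.7611; |u| = 1.0000, |v| = 1.0000.
cos θ = (u·v)/(|u||v|) = 0.7611, so θ = 0.7058 rad.

0.7058 rad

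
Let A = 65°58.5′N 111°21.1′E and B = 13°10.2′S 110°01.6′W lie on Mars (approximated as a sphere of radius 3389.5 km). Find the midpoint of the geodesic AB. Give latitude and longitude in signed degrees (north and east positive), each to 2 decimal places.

43.58°, -131.96°

Central angle δ = 2.1008 rad. Interpolating on the sphere with fraction f = 0.5:
P = [sin((1−f)δ)·A + sin(fδ)·B] / sin δ = 1.0056·A + 1.0056·B in Cartesian coordinates,
giving P = (-0.4844, -0.5386, 0.6894), i.e. latitude 43.58°, longitude -131.96°.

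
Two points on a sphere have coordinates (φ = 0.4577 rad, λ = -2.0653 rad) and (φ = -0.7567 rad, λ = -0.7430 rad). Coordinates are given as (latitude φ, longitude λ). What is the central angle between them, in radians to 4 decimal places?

Let φ₁ = 0.4577 rad, φ₂ = -0.7567 rad, and Δλ = 1.3223 rad.
Haversine: a = sin²(Δφ/2) + cos φ₁ cos φ₂ sin²(Δλ/2) = 0.3256 + (0.8971)(0.7271)(0.3770) = 0.57147.
Central angle c = 2·arcsin(√a) = 1.71423 rad.
So the angular separation is 1.7142 rad.

1.7142 rad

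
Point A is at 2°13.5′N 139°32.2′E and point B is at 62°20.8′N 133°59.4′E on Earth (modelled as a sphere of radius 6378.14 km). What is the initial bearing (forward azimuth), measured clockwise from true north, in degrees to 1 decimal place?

357.0°

Δλ = -5.547° = -0.0968 rad.
y = sin Δλ · cos φ₂ = (-0.0967)(0.4641) = -0.0449
x = cos φ₁ sin φ₂ − sin φ₁ cos φ₂ cos Δλ = (0.9992)(0.8858) − (0.0388)(0.4641)(0.9953) = 0.8672
θ = atan2(y, x) = -2.96°; adding 360° gives 357.0°.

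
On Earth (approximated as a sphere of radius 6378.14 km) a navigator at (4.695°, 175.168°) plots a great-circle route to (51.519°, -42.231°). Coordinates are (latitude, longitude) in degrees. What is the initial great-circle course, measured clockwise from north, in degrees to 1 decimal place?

24.7°

With φ₁ = 0.0819, φ₂ = 0.8992, Δλ = 2.4889 rad, the forward-azimuth formula gives
θ = atan2( sin Δλ cos φ₂ , cos φ₁ sin φ₂ − sin φ₁ cos φ₂ cos Δλ ) = atan2(0.3779, 0.8206) = 24.73°.
So the initial bearing is 24.7°.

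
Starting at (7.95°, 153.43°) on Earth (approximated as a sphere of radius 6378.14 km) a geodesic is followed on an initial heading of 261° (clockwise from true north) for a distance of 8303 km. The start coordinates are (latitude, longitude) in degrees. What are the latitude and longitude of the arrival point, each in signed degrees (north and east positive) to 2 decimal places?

-6.47°, 80.04°

Angular distance δ = d/R = 8303/6378.14 = 1.30179 rad; initial bearing θ = 4.5553 rad.
sin φ₂ = sin φ₁ cos δ + cos φ₁ sin δ cos θ = (0.1383)(0.2658) + (0.9904)(0.9640)(-0.1564) = -0.1126, so φ₂ = -6.47°.
Δλ = atan2(sin θ sin δ cos φ₁, cos δ − sin φ₁ sin φ₂) = atan2(-0.9430, 0.2813) = -73.388°.
λ₂ = 153.430° − 73.388° = 80.04°.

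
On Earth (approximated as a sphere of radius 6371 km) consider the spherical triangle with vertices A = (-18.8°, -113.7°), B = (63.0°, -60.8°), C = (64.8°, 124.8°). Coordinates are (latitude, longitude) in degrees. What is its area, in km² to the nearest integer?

42322518 km²

Side lengths (central angles): a = 0.9099, b = 2.0969, c = 1.5987 rad; semiperimeter s = 2.3028.
By l'Huilier's theorem, tan(E/4) = √[tan(s/2) tan((s−a)/2) tan((s−b)/2) tan((s−c)/2)], giving spherical excess E = 1.0427 rad.
Area = E·R² = 1.0427 × (6371)² ≈ 42322518 km².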